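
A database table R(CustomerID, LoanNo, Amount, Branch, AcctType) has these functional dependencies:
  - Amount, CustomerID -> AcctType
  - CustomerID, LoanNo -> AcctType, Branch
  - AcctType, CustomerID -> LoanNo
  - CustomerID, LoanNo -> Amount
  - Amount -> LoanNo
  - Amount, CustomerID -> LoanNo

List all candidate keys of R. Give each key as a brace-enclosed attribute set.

{AcctType, CustomerID}, {Amount, CustomerID}, {CustomerID, LoanNo}

Attributes never on any right-hand side: {CustomerID} — every candidate key must contain it.
{AcctType, CustomerID}⁺ = {AcctType, Amount, Branch, CustomerID, LoanNo}, which is every attribute, so {AcctType, CustomerID} is a candidate key.
{Amount, CustomerID}⁺ = {AcctType, Amount, Branch, CustomerID, LoanNo}, which is every attribute, so {Amount, CustomerID} is a candidate key.
{CustomerID, LoanNo}⁺ = {AcctType, Amount, Branch, CustomerID, LoanNo}, which is every attribute, so {CustomerID, LoanNo} is a candidate key.
These are minimal and exhaustive — every other superkey contains one of them.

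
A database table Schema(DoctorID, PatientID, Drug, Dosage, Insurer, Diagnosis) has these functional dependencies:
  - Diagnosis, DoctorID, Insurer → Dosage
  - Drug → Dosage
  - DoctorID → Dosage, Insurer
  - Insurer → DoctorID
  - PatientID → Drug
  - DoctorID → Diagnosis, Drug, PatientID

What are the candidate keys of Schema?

{DoctorID}⁺ = {Diagnosis, DoctorID, Dosage, Drug, Insurer, PatientID}, which is every attribute, so {DoctorID} is a candidate key.
{Insurer}⁺ = {Diagnosis, DoctorID, Dosage, Drug, Insurer, PatientID}, which is every attribute, so {Insurer} is a candidate key.
These are minimal and exhaustive — every other superkey contains one of them.

{DoctorID}, {Insurer}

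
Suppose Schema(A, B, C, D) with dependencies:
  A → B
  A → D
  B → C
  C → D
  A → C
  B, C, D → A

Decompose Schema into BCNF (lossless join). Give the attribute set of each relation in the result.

{A, B, C}; {C, D}

Candidate keys of the original relation: {A}, {B}.
In {A, B, C, D}, {C} is not a superkey ({C}⁺ restricted to this set is {C, D}), so split on C → D into {C, D} and {A, B, C}.
{C, D} is in BCNF.
{A, B, C} is in BCNF.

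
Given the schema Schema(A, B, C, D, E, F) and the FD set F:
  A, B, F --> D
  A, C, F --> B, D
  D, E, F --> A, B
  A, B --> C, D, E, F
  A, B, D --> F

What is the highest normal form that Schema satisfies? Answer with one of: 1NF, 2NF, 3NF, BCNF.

BCNF

Candidate keys: {A, B}, {A, C, F}, {D, E, F}. Prime attributes: {A, B, C, D, E, F}.
Each dependency's left side is a superkey — BCNF holds.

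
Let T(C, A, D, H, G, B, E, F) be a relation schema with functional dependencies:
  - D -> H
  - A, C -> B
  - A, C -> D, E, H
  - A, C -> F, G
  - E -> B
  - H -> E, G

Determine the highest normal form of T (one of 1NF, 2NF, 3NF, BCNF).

Candidate key: {A, C}. Prime attributes: {A, C}.
D -> H: {D}⁺ = {B, D, E, G, H}, which is not all of the attributes, so the left side is not a superkey — BCNF is violated.
D -> H determines the non-prime attribute {H} from a non-superkey — 3NF is violated.
Checking every proper subset of each key, none determines a non-prime attribute — 2NF is satisfied.

2NF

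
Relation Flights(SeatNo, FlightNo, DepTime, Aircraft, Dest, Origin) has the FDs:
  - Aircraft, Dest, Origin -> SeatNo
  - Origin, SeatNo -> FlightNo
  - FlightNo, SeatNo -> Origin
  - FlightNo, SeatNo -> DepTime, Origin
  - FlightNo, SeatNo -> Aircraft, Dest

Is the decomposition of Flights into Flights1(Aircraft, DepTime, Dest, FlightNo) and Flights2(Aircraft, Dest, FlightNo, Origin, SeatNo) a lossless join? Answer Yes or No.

Flights1 ∩ Flights2 = {Aircraft, Dest, FlightNo}; its closure under F is {Aircraft, Dest, FlightNo}.
Flights1 ⊄ {Aircraft, Dest, FlightNo} and Flights2 ⊄ {Aircraft, Dest, FlightNo}, so the split is lossy.

No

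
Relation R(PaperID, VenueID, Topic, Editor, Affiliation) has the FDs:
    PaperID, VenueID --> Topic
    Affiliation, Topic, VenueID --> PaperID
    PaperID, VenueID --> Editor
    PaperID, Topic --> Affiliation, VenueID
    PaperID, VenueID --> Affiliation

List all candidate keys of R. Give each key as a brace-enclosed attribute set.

{Affiliation, Topic, VenueID}, {PaperID, Topic}, {PaperID, VenueID}

{PaperID, Topic}⁺ = {Affiliation, Editor, PaperID, Topic, VenueID}, which is every attribute, so {PaperID, Topic} is a candidate key.
{PaperID, VenueID}⁺ = {Affiliation, Editor, PaperID, Topic, VenueID}, which is every attribute, so {PaperID, VenueID} is a candidate key.
{Affiliation, Topic, VenueID}⁺ = {Affiliation, Editor, PaperID, Topic, VenueID}, which is every attribute, so {Affiliation, Topic, VenueID} is a candidate key.
No proper subset of any of these is a key, and no other minimal superkey exists.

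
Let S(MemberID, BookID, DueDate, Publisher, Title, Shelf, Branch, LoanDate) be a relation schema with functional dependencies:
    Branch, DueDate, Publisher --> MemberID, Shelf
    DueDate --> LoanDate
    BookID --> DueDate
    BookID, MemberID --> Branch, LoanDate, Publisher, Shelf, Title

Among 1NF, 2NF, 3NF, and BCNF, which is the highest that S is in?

1NF

Candidate keys: {BookID, Branch, Publisher}, {BookID, MemberID}. Prime attributes: {BookID, Branch, MemberID, Publisher}.
Branch, DueDate, Publisher --> MemberID, Shelf: {Branch, DueDate, Publisher}⁺ = {Branch, DueDate, LoanDate, MemberID, Publisher, Shelf}, which is not all of the attributes, so the left side is not a superkey — BCNF is violated.
Branch, DueDate, Publisher --> MemberID, Shelf has non-prime {Shelf} on the right and a non-superkey on the left, so 3NF fails.
Since {BookID} ⊂ {BookID, MemberID} and {BookID}⁺ ⊇ {DueDate, LoanDate} with {DueDate, LoanDate} non-prime, there is a partial dependency; 2NF fails.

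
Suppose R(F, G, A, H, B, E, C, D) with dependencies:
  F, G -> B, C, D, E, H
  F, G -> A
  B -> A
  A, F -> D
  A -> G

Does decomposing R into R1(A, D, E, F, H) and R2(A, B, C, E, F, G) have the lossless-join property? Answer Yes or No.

Yes

The shared attributes are {A, E, F} and {A, E, F}⁺ = {A, B, C, D, E, F, G, H}.
Since R1 ⊆ {A, B, C, D, E, F, G, H}, the intersection is a superkey of R1; the decomposition is lossless.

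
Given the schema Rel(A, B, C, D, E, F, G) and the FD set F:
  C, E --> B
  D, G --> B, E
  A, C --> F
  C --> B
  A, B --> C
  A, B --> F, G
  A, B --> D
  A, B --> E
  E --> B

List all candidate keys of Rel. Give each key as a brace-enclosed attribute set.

{A, B}, {A, C}, {A, D, G}, {A, E}

Attributes never on any right-hand side: {A} — every candidate key must contain it.
Closure of {A, B} is {A, B, C, D, E, F, G}, the whole schema; {A, B} is a candidate key.
Closure of {A, C} is {A, B, C, D, E, F, G}, the whole schema; {A, C} is a candidate key.
Closure of {A, E} is {A, B, C, D, E, F, G}, the whole schema; {A, E} is a candidate key.
Closure of {A, D, G} is {A, B, C, D, E, F, G}, the whole schema; {A, D, G} is a candidate key.
Any other superkey properly contains one of these, so there are no further candidate keys.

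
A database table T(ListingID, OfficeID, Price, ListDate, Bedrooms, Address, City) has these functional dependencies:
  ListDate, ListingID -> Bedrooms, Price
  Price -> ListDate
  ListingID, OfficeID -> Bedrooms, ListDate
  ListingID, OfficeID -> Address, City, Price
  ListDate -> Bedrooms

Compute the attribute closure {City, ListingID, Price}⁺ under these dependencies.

Start with {City, ListingID, Price}.
Price -> ListDate applies; add {ListDate} → now {City, ListDate, ListingID, Price}.
ListDate -> Bedrooms applies; add {Bedrooms} → now {Bedrooms, City, ListDate, ListingID, Price}.
No further FD applies.

{Bedrooms, City, ListDate, ListingID, Price}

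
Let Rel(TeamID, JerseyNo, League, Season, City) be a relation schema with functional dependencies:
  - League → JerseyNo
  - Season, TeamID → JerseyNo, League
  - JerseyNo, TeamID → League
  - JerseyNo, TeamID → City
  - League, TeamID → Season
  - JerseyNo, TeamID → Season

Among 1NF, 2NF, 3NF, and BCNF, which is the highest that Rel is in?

3NF

Candidate keys: {JerseyNo, TeamID}, {League, TeamID}, {Season, TeamID}. Prime attributes: {JerseyNo, League, Season, TeamID}.
League → JerseyNo breaks BCNF: {League}⁺ = {JerseyNo, League}, so {League} is not a superkey.
Since {JerseyNo} ⊆ prime attributes and every other non-superkey FD also has a prime right side, the schema is in 3NF.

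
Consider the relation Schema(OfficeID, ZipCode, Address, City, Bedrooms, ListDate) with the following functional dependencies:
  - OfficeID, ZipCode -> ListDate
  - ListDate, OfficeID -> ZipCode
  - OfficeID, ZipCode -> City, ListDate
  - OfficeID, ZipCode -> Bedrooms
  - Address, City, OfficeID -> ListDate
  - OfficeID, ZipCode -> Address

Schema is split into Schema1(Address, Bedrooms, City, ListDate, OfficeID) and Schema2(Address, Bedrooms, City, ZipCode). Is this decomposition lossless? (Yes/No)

Schema1 ∩ Schema2 = {Address, Bedrooms, City}; its closure under F is {Address, Bedrooms, City}.
Schema1 ⊄ {Address, Bedrooms, City} and Schema2 ⊄ {Address, Bedrooms, City}, so the split is lossy.

No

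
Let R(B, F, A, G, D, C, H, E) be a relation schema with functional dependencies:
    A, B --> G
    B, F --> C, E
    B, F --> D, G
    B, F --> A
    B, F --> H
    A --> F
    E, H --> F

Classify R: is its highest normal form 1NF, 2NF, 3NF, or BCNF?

3NF

Candidate keys: {A, B}, {B, E, H}, {B, F}. Prime attributes: {A, B, E, F, H}.
A --> F: {A}⁺ = {A, F}, which is not all of the attributes, so the left side is not a superkey — BCNF is violated.
But every attribute on its right side ({F}) is prime, and the same holds for every other non-superkey FD, so 3NF still holds.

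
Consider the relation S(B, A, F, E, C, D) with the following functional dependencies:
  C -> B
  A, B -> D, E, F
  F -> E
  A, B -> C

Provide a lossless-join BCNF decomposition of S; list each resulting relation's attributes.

{A, C, D, F}; {B, C}; {E, F}

Candidate keys of the original relation: {A, B}, {A, C}.
{A, B, C, D, E, F}: {C} determines {B, C} here but is not a superkey — split on C -> B, giving {B, C} and {A, C, D, E, F}.
{B, C}: every determinant is a superkey — BCNF.
{A, C, D, E, F}: {F} determines {E, F} here but is not a superkey — split on F -> E, giving {E, F} and {A, C, D, F}.
{E, F}: every determinant is a superkey — BCNF.
{A, C, D, F}: every determinant is a superkey — BCNF.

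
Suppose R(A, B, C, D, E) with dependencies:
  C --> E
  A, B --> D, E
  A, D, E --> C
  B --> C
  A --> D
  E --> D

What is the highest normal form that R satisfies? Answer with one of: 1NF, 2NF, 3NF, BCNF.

Candidate key: {A, B}. Prime attributes: {A, B}.
C --> E: {C}⁺ = {C, D, E}, which is not all of the attributes, so the left side is not a superkey — BCNF is violated.
C --> E has non-prime {E} on the right and a non-superkey on the left, so 3NF fails.
The proper key subset {A} of {A, B} determines non-prime {D}, so the relation is not even in 2NF.

1NF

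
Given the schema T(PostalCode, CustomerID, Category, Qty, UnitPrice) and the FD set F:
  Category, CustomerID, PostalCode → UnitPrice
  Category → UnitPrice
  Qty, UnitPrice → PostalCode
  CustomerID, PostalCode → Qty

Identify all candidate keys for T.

Attributes never on any right-hand side: {Category, CustomerID} — every candidate key must contain all of them.
Closure of {Category, CustomerID, PostalCode} is {Category, CustomerID, PostalCode, Qty, UnitPrice}, the whole schema; {Category, CustomerID, PostalCode} is a candidate key.
Closure of {Category, CustomerID, Qty} is {Category, CustomerID, PostalCode, Qty, UnitPrice}, the whole schema; {Category, CustomerID, Qty} is a candidate key.
No proper subset of any of these is a key, and no other minimal superkey exists.

{Category, CustomerID, PostalCode}, {Category, CustomerID, Qty}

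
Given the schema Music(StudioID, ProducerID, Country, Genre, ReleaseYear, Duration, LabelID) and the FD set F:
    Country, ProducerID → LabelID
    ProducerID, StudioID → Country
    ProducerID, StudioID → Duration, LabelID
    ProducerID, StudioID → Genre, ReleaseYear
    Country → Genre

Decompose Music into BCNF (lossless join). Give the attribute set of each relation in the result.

{Country, Duration, ProducerID, ReleaseYear, StudioID}; {Country, Genre}; {Country, LabelID, ProducerID}

Candidate key of the original relation: {ProducerID, StudioID}.
In {Country, Duration, Genre, LabelID, ProducerID, ReleaseYear, StudioID}, {Country, ProducerID} is not a superkey ({Country, ProducerID}⁺ restricted to this set is {Country, Genre, LabelID, ProducerID}), so split on Country, ProducerID → Genre, LabelID into {Country, Genre, LabelID, ProducerID} and {Country, Duration, ProducerID, ReleaseYear, StudioID}.
In {Country, Genre, LabelID, ProducerID}, {Country} is not a superkey ({Country}⁺ restricted to this set is {Country, Genre}), so split on Country → Genre into {Country, Genre} and {Country, LabelID, ProducerID}.
{Country, Genre} is in BCNF.
{Country, LabelID, ProducerID} is in BCNF.
{Country, Duration, ProducerID, ReleaseYear, StudioID} is in BCNF.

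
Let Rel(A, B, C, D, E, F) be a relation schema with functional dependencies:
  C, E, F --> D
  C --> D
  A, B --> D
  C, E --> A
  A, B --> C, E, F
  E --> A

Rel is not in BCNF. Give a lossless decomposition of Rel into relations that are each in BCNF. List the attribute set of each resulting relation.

{A, E}; {B, C, E, F}; {C, D}

Candidate keys of the original relation: {A, B}, {B, E}.
Within {A, B, C, D, E, F}: {C, E, F}⁺ ∩ {A, B, C, D, E, F} = {A, C, D, E, F}, not the whole set, so C, E, F --> A, D violates BCNF; decompose into {A, C, D, E, F} and {B, C, E, F}.
Within {A, C, D, E, F}: {C}⁺ ∩ {A, C, D, E, F} = {C, D}, not the whole set, so C --> D violates BCNF; decompose into {C, D} and {A, C, E, F}.
{C, D} has no BCNF violation.
Within {A, C, E, F}: {C, E}⁺ ∩ {A, C, E, F} = {A, C, E}, not the whole set, so C, E --> A violates BCNF; decompose into {A, C, E} and {C, E, F}.
Within {A, C, E}: {E}⁺ ∩ {A, C, E} = {A, E}, not the whole set, so E --> A violates BCNF; decompose into {A, E} and {C, E}.
{A, E} has no BCNF violation.
{C, E} has no BCNF violation.
{C, E, F} has no BCNF violation.
{B, C, E, F} has no BCNF violation.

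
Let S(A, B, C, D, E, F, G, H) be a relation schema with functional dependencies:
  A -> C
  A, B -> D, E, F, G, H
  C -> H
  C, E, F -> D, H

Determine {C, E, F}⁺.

Start with {C, E, F}.
C -> H applies; add {H} → now {C, E, F, H}.
C, E, F -> D, H applies; add {D} → now {C, D, E, F, H}.
No further FD applies.

{C, D, E, F, H}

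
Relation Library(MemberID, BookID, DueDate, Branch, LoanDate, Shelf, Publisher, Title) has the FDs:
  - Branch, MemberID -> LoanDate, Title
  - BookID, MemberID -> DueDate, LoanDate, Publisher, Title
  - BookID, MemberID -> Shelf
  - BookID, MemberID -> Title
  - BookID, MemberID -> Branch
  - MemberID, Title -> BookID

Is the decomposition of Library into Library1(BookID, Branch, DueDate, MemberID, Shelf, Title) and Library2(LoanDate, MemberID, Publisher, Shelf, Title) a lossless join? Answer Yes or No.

Yes

Common attributes: {MemberID, Shelf, Title}; their closure is {BookID, Branch, DueDate, LoanDate, MemberID, Publisher, Shelf, Title}.
This includes all of Library1, so the common attributes are a superkey of Library1 — the join is lossless.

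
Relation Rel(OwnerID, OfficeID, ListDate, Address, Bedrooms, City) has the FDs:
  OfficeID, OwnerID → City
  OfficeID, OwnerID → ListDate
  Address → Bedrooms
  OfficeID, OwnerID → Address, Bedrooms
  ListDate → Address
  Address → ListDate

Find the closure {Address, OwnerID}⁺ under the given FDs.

{Address, Bedrooms, ListDate, OwnerID}

Start with {Address, OwnerID}.
Address → Bedrooms applies; add {Bedrooms} → now {Address, Bedrooms, OwnerID}.
Address → ListDate applies; add {ListDate} → now {Address, Bedrooms, ListDate, OwnerID}.
No further FD applies.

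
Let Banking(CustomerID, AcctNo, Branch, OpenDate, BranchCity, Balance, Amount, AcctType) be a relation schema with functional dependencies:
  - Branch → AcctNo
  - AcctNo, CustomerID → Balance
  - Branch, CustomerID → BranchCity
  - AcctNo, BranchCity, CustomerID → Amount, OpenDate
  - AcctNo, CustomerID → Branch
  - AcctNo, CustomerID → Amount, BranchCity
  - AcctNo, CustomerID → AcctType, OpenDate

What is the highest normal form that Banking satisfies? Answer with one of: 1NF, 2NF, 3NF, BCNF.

Candidate keys: {AcctNo, CustomerID}, {Branch, CustomerID}. Prime attributes: {AcctNo, Branch, CustomerID}.
Branch → AcctNo breaks BCNF: {Branch}⁺ = {AcctNo, Branch}, so {Branch} is not a superkey.
Since {AcctNo} ⊆ prime attributes and every other non-superkey FD also has a prime right side, the schema is in 3NF.

3NF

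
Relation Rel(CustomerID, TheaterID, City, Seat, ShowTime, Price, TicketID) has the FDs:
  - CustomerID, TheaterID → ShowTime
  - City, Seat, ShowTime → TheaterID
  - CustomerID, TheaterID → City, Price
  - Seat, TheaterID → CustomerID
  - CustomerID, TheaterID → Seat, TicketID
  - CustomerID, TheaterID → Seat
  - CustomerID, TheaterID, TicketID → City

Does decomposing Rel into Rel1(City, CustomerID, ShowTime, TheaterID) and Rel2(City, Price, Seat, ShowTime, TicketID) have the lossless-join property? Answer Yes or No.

Common attributes: {City, ShowTime}; their closure is {City, ShowTime}.
Rel1 ⊄ {City, ShowTime} and Rel2 ⊄ {City, ShowTime}, so the split is lossy.

No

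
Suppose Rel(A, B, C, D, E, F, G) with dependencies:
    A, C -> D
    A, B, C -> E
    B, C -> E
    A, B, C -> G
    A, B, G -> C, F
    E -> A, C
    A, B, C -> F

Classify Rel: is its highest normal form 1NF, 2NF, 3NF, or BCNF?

1NF

Candidate keys: {A, B, G}, {B, C}, {B, E}. Prime attributes: {A, B, C, E, G}.
A, C -> D breaks BCNF: {A, C}⁺ = {A, C, D}, so {A, C} is not a superkey.
A, C -> D has non-prime {D} on the right and a non-superkey on the left, so 3NF fails.
Since {E} ⊂ {B, E} and {E}⁺ ⊇ {D} with {D} non-prime, there is a partial dependency; 2NF fails.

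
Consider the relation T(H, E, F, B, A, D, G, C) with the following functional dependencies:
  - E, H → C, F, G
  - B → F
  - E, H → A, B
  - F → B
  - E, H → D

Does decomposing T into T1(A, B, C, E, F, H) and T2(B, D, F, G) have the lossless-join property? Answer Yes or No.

No

The shared attributes are {B, F} and {B, F}⁺ = {B, F}.
The closure covers neither T1 nor T2 entirely; the join is not lossless.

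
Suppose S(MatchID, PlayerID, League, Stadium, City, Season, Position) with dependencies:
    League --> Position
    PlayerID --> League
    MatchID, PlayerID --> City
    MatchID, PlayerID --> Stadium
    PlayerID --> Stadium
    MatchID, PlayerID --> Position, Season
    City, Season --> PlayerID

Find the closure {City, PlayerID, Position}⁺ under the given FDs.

Start with {City, PlayerID, Position}.
PlayerID --> League applies; add {League} → now {City, League, PlayerID, Position}.
PlayerID --> Stadium applies; add {Stadium} → now {City, League, PlayerID, Position, Stadium}.
No further FD applies.

{City, League, PlayerID, Position, Stadium}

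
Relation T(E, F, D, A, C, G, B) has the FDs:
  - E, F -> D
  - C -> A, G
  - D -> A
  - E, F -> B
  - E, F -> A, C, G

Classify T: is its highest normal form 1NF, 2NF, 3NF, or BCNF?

Candidate key: {E, F}. Prime attributes: {E, F}.
For C -> A, G we have {C}⁺ = {A, C, G}; {C} is not a superkey, so BCNF fails.
Because {A, G} are non-prime and the left side of C -> A, G is not a superkey, the relation is not in 3NF.
No proper subset of a key has a non-prime attribute in its closure, so there is no partial dependency; 2NF holds.

2NF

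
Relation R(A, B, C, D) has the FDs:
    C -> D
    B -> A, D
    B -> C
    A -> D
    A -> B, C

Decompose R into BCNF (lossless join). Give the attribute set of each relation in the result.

{A, B, C}; {C, D}

Candidate keys of the original relation: {A}, {B}.
Within {A, B, C, D}: {C}⁺ ∩ {A, B, C, D} = {C, D}, not the whole set, so C -> D violates BCNF; decompose into {C, D} and {A, B, C}.
{C, D} has no BCNF violation.
{A, B, C} has no BCNF violation.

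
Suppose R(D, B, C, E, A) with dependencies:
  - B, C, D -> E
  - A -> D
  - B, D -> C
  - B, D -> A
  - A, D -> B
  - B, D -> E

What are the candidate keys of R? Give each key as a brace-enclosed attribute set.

{A}, {B, D}

{A}⁺ = {A, B, C, D, E} — all of the relation — so {A} is a candidate key.
{B, D}⁺ = {A, B, C, D, E} — all of the relation — so {B, D} is a candidate key.
No proper subset of any of these is a key, and no other minimal superkey exists.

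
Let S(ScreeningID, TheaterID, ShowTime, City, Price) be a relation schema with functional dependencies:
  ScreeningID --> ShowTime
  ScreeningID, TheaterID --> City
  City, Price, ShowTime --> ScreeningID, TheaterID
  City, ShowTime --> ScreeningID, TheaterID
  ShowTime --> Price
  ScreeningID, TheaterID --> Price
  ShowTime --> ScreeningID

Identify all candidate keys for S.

{City, ScreeningID}, {City, ShowTime}, {ScreeningID, TheaterID}, {ShowTime, TheaterID}

{City, ScreeningID}⁺ = {City, Price, ScreeningID, ShowTime, TheaterID} — all of the relation — so {City, ScreeningID} is a candidate key.
{City, ShowTime}⁺ = {City, Price, ScreeningID, ShowTime, TheaterID} — all of the relation — so {City, ShowTime} is a candidate key.
{ScreeningID, TheaterID}⁺ = {City, Price, ScreeningID, ShowTime, TheaterID} — all of the relation — so {ScreeningID, TheaterID} is a candidate key.
{ShowTime, TheaterID}⁺ = {City, Price, ScreeningID, ShowTime, TheaterID} — all of the relation — so {ShowTime, TheaterID} is a candidate key.
These are minimal and exhaustive — every other superkey contains one of them.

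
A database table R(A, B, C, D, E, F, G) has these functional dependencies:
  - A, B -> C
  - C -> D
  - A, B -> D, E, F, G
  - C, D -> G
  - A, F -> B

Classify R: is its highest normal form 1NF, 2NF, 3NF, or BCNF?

Candidate keys: {A, B}, {A, F}. Prime attributes: {A, B, F}.
C -> D: {C}⁺ = {C, D, G}, which is not all of the attributes, so the left side is not a superkey — BCNF is violated.
Because {D} is non-prime and the left side of C -> D is not a superkey, the relation is not in 3NF.
No proper subset of a key has a non-prime attribute in its closure, so there is no partial dependency; 2NF holds.

2NF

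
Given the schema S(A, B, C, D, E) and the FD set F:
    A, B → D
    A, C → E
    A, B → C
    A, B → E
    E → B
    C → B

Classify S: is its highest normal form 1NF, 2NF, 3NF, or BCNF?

Candidate keys: {A, B}, {A, C}, {A, E}. Prime attributes: {A, B, C, E}.
For E → B we have {E}⁺ = {B, E}; {E} is not a superkey, so BCNF fails.
But every attribute on its right side ({B}) is prime, and the same holds for every other non-superkey FD, so 3NF still holds.

3NF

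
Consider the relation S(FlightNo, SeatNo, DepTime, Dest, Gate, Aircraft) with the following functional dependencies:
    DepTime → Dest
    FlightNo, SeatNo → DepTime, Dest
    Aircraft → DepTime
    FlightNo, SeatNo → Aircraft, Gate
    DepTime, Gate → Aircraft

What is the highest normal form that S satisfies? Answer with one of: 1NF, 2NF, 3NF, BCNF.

2NF

Candidate key: {FlightNo, SeatNo}. Prime attributes: {FlightNo, SeatNo}.
For DepTime → Dest we have {DepTime}⁺ = {DepTime, Dest}; {DepTime} is not a superkey, so BCNF fails.
Because {Dest} is non-prime and the left side of DepTime → Dest is not a superkey, the relation is not in 3NF.
No proper subset of a key has a non-prime attribute in its closure, so there is no partial dependency; 2NF holds.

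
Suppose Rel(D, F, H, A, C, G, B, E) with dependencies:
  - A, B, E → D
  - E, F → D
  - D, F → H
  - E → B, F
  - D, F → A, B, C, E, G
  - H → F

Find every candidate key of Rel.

{E}⁺ = {A, B, C, D, E, F, G, H} — all of the relation — so {E} is a candidate key.
{D, F}⁺ = {A, B, C, D, E, F, G, H} — all of the relation — so {D, F} is a candidate key.
{D, H}⁺ = {A, B, C, D, E, F, G, H} — all of the relation — so {D, H} is a candidate key.
These are minimal and exhaustive — every other superkey contains one of them.

{D, F}, {D, H}, {E}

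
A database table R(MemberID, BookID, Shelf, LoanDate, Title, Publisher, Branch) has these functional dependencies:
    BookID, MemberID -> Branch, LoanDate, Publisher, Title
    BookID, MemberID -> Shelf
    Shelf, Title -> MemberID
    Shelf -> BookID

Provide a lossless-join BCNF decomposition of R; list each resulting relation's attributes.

Candidate keys of the original relation: {BookID, MemberID}, {MemberID, Shelf}, {Shelf, Title}.
{BookID, Branch, LoanDate, MemberID, Publisher, Shelf, Title}: {Shelf} determines {BookID, Shelf} here but is not a superkey — split on Shelf -> BookID, giving {BookID, Shelf} and {Branch, LoanDate, MemberID, Publisher, Shelf, Title}.
{BookID, Shelf} is in BCNF.
{Branch, LoanDate, MemberID, Publisher, Shelf, Title} is in BCNF.

{BookID, Shelf}; {Branch, LoanDate, MemberID, Publisher, Shelf, Title}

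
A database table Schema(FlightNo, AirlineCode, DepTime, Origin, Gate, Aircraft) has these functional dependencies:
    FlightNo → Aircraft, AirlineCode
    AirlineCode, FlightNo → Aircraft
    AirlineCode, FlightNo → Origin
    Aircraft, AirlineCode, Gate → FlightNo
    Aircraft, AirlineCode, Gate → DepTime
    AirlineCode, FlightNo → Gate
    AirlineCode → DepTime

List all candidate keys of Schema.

{FlightNo}⁺ = {Aircraft, AirlineCode, DepTime, FlightNo, Gate, Origin}, which is every attribute, so {FlightNo} is a candidate key.
{Aircraft, AirlineCode, Gate}⁺ = {Aircraft, AirlineCode, DepTime, FlightNo, Gate, Origin}, which is every attribute, so {Aircraft, AirlineCode, Gate} is a candidate key.
No proper subset of any of these is a key, and no other minimal superkey exists.

{Aircraft, AirlineCode, Gate}, {FlightNo}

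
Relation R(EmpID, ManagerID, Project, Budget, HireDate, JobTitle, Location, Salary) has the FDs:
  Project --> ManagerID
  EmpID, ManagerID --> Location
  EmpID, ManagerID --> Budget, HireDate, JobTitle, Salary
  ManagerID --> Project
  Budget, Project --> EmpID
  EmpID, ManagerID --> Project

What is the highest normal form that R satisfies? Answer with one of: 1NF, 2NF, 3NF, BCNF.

Candidate keys: {Budget, ManagerID}, {Budget, Project}, {EmpID, ManagerID}, {EmpID, Project}. Prime attributes: {Budget, EmpID, ManagerID, Project}.
For Project --> ManagerID we have {Project}⁺ = {ManagerID, Project}; {Project} is not a superkey, so BCNF fails.
Since {ManagerID} ⊆ prime attributes and every other non-superkey FD also has a prime right side, the schema is in 3NF.

3NF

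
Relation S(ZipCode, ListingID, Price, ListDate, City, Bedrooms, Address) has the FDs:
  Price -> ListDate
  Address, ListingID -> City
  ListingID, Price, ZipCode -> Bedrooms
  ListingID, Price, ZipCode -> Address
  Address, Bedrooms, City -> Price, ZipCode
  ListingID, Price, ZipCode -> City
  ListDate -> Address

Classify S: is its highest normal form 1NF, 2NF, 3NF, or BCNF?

1NF

Candidate keys: {Address, Bedrooms, ListingID}, {Bedrooms, ListDate, ListingID}, {Bedrooms, ListingID, Price}, {ListingID, Price, ZipCode}. Prime attributes: {Address, Bedrooms, ListDate, ListingID, Price, ZipCode}.
For Price -> ListDate we have {Price}⁺ = {Address, ListDate, Price}; {Price} is not a superkey, so BCNF fails.
Address, ListingID -> City has non-prime {City} on the right and a non-superkey on the left, so 3NF fails.
Since {Address, ListingID} ⊂ {Address, Bedrooms, ListingID} and {Address, ListingID}⁺ ⊇ {City} with {City} non-prime, there is a partial dependency; 2NF fails.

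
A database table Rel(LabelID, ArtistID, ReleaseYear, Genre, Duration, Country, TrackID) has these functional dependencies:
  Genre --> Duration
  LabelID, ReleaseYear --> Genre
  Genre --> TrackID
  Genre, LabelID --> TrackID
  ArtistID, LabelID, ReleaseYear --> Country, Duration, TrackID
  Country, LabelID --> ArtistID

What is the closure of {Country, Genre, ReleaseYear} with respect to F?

Start with {Country, Genre, ReleaseYear}.
Genre --> Duration applies; add {Duration} → now {Country, Duration, Genre, ReleaseYear}.
Genre --> TrackID applies; add {TrackID} → now {Country, Duration, Genre, ReleaseYear, TrackID}.
No further FD applies.

{Country, Duration, Genre, ReleaseYear, TrackID}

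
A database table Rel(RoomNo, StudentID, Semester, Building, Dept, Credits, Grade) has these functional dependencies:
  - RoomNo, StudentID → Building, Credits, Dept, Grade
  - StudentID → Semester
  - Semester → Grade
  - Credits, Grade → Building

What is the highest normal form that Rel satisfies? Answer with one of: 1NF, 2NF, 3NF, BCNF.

1NF

Candidate key: {RoomNo, StudentID}. Prime attributes: {RoomNo, StudentID}.
For StudentID → Semester we have {StudentID}⁺ = {Grade, Semester, StudentID}; {StudentID} is not a superkey, so BCNF fails.
StudentID → Semester has non-prime {Semester} on the right and a non-superkey on the left, so 3NF fails.
The proper key subset {StudentID} of {RoomNo, StudentID} determines non-prime {Grade, Semester}, so the relation is not even in 2NF.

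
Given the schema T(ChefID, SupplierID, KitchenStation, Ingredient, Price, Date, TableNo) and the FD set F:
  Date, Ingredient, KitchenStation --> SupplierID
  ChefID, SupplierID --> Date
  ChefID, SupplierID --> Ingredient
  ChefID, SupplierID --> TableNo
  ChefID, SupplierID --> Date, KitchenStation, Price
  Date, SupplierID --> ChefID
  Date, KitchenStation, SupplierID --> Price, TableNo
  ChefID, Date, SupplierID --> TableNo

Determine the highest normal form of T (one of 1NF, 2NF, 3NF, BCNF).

BCNF

Candidate keys: {ChefID, SupplierID}, {Date, Ingredient, KitchenStation}, {Date, SupplierID}. Prime attributes: {ChefID, Date, Ingredient, KitchenStation, SupplierID}.
The left-hand side of every FD is a superkey, so BCNF is satisfied.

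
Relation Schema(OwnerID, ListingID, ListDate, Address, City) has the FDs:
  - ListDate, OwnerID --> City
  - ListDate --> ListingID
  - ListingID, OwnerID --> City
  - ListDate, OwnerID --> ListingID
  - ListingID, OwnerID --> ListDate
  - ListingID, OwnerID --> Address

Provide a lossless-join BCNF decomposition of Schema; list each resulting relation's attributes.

{Address, City, ListDate, OwnerID}; {ListDate, ListingID}

Candidate keys of the original relation: {ListDate, OwnerID}, {ListingID, OwnerID}.
Within {Address, City, ListDate, ListingID, OwnerID}: {ListDate}⁺ ∩ {Address, City, ListDate, ListingID, OwnerID} = {ListDate, ListingID}, not the whole set, so ListDate --> ListingID violates BCNF; decompose into {ListDate, ListingID} and {Address, City, ListDate, OwnerID}.
{ListDate, ListingID}: every determinant is a superkey — BCNF.
{Address, City, ListDate, OwnerID}: every determinant is a superkey — BCNF.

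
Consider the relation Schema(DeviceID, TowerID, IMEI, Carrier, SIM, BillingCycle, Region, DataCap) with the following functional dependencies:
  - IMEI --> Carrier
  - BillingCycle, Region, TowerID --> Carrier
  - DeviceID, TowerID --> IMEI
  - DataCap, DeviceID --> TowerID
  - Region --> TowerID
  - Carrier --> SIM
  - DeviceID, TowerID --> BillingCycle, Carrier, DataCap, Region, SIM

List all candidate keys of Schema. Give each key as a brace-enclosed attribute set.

Attributes never on any right-hand side: {DeviceID} — every candidate key must contain it.
{DataCap, DeviceID}⁺ = {BillingCycle, Carrier, DataCap, DeviceID, IMEI, Region, SIM, TowerID} — all of the relation — so {DataCap, DeviceID} is a candidate key.
{DeviceID, Region}⁺ = {BillingCycle, Carrier, DataCap, DeviceID, IMEI, Region, SIM, TowerID} — all of the relation — so {DeviceID, Region} is a candidate key.
{DeviceID, TowerID}⁺ = {BillingCycle, Carrier, DataCap, DeviceID, IMEI, Region, SIM, TowerID} — all of the relation — so {DeviceID, TowerID} is a candidate key.
Any other superkey properly contains one of these, so there are no further candidate keys.

{DataCap, DeviceID}, {DeviceID, Region}, {DeviceID, TowerID}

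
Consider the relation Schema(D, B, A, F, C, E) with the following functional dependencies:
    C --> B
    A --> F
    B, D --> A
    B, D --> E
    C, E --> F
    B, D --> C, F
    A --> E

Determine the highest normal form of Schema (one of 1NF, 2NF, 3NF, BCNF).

Candidate keys: {B, D}, {C, D}. Prime attributes: {B, C, D}.
For C --> B we have {C}⁺ = {B, C}; {C} is not a superkey, so BCNF fails.
A --> F determines the non-prime attribute {F} from a non-superkey — 3NF is violated.
Checking every proper subset of each key, none determines a non-prime attribute — 2NF is satisfied.

2NF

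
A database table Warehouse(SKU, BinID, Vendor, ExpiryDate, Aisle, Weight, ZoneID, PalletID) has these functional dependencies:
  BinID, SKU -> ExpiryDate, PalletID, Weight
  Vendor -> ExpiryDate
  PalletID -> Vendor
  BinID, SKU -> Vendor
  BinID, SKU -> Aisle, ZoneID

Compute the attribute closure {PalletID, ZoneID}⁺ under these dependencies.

Start with {PalletID, ZoneID}.
PalletID -> Vendor applies; add {Vendor} → now {PalletID, Vendor, ZoneID}.
Vendor -> ExpiryDate applies; add {ExpiryDate} → now {ExpiryDate, PalletID, Vendor, ZoneID}.
No further FD applies.

{ExpiryDate, PalletID, Vendor, ZoneID}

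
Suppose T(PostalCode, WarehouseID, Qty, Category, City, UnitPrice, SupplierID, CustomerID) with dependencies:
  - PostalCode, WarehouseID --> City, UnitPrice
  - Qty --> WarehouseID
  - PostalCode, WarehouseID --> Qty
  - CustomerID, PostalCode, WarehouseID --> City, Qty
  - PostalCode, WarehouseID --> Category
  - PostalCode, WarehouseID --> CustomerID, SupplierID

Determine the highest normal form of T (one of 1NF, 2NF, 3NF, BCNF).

3NF

Candidate keys: {PostalCode, Qty}, {PostalCode, WarehouseID}. Prime attributes: {PostalCode, Qty, WarehouseID}.
Qty --> WarehouseID: {Qty}⁺ = {Qty, WarehouseID}, which is not all of the attributes, so the left side is not a superkey — BCNF is violated.
Since {WarehouseID} ⊆ prime attributes and every other non-superkey FD also has a prime right side, the schema is in 3NF.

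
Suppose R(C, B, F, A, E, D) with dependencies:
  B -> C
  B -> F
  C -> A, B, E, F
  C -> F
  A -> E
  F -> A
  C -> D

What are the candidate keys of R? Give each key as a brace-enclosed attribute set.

{B}, {C}

{B}⁺ = {A, B, C, D, E, F}, which is every attribute, so {B} is a candidate key.
{C}⁺ = {A, B, C, D, E, F}, which is every attribute, so {C} is a candidate key.
No proper subset of any of these is a key, and no other minimal superkey exists.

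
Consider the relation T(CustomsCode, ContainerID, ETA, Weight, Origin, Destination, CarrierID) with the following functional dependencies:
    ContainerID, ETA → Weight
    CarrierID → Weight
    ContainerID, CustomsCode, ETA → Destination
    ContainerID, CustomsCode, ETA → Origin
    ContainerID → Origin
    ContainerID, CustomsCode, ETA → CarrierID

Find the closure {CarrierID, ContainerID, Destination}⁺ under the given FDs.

{CarrierID, ContainerID, Destination, Origin, Weight}

Start with {CarrierID, ContainerID, Destination}.
CarrierID → Weight applies; add {Weight} → now {CarrierID, ContainerID, Destination, Weight}.
ContainerID → Origin applies; add {Origin} → now {CarrierID, ContainerID, Destination, Origin, Weight}.
No further FD applies.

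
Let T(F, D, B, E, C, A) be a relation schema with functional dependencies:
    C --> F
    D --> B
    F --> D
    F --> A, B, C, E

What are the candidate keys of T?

{C}, {F}

{C}⁺ = {A, B, C, D, E, F} — all of the relation — so {C} is a candidate key.
{F}⁺ = {A, B, C, D, E, F} — all of the relation — so {F} is a candidate key.
These are minimal and exhaustive — every other superkey contains one of them.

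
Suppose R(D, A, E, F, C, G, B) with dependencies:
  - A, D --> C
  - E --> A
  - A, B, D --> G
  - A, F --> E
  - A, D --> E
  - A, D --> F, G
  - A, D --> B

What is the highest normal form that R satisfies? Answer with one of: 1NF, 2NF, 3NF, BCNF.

Candidate keys: {A, D}, {D, E}. Prime attributes: {A, D, E}.
For E --> A we have {E}⁺ = {A, E}; {E} is not a superkey, so BCNF fails.
Since {A} ⊆ prime attributes and every other non-superkey FD also has a prime right side, the schema is in 3NF.

3NF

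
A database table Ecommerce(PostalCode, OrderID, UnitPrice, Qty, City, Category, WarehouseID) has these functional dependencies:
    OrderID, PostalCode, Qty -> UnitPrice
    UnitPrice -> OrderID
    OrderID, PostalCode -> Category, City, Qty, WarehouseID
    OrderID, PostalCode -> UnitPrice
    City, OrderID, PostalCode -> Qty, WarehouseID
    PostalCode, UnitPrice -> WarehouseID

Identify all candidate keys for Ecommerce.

{OrderID, PostalCode}, {PostalCode, UnitPrice}

Attributes never on any right-hand side: {PostalCode} — every candidate key must contain it.
{OrderID, PostalCode} is a candidate key since {OrderID, PostalCode}⁺ = {Category, City, OrderID, PostalCode, Qty, UnitPrice, WarehouseID} covers every attribute.
{PostalCode, UnitPrice} is a candidate key since {PostalCode, UnitPrice}⁺ = {Category, City, OrderID, PostalCode, Qty, UnitPrice, WarehouseID} covers every attribute.
Any other superkey properly contains one of these, so there are no further candidate keys.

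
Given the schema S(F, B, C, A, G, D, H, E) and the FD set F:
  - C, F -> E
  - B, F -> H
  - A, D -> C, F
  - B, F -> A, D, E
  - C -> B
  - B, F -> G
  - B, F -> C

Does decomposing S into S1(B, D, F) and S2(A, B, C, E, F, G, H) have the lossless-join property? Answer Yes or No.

Common attributes: {B, F}; their closure is {A, B, C, D, E, F, G, H}.
Since S1 ⊆ {A, B, C, D, E, F, G, H}, the intersection is a superkey of S1; the decomposition is lossless.

Yes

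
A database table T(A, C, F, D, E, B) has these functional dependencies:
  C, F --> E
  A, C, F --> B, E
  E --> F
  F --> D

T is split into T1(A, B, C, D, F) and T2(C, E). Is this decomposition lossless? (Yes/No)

No

T1 ∩ T2 = {C}; its closure under F is {C}.
T1 ⊄ {C} and T2 ⊄ {C}, so the split is lossy.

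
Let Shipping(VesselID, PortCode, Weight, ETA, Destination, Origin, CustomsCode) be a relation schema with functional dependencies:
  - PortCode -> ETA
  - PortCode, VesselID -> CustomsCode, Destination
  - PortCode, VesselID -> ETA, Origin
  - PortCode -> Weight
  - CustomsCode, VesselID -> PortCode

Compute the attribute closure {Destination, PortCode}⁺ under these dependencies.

Start with {Destination, PortCode}.
PortCode -> ETA applies; add {ETA} → now {Destination, ETA, PortCode}.
PortCode -> Weight applies; add {Weight} → now {Destination, ETA, PortCode, Weight}.
No further FD applies.

{Destination, ETA, PortCode, Weight}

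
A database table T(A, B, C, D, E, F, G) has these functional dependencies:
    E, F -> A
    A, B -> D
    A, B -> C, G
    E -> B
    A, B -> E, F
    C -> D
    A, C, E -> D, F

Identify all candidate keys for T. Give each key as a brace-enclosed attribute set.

{A, B}⁺ = {A, B, C, D, E, F, G}, which is every attribute, so {A, B} is a candidate key.
{A, E}⁺ = {A, B, C, D, E, F, G}, which is every attribute, so {A, E} is a candidate key.
{E, F}⁺ = {A, B, C, D, E, F, G}, which is every attribute, so {E, F} is a candidate key.
Any other superkey properly contains one of these, so there are no further candidate keys.

{A, B}, {A, E}, {E, F}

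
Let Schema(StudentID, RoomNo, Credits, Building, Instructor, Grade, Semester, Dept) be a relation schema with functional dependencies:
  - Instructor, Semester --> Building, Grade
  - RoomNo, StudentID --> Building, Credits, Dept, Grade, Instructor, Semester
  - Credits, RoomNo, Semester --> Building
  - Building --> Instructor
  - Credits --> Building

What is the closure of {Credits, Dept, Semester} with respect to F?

{Building, Credits, Dept, Grade, Instructor, Semester}

Start with {Credits, Dept, Semester}.
Credits --> Building applies; add {Building} → now {Building, Credits, Dept, Semester}.
Building --> Instructor applies; add {Instructor} → now {Building, Credits, Dept, Instructor, Semester}.
Instructor, Semester --> Building, Grade applies; add {Grade} → now {Building, Credits, Dept, Grade, Instructor, Semester}.
No further FD applies.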